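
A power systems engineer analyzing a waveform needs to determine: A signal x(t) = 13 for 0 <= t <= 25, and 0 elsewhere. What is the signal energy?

Energy = integral of |x(t)|^2 dt over the signal duration
= 13^2 * 25 = 169 * 25 = 4225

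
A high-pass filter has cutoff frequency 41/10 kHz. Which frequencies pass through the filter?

A high-pass filter passes all frequencies above the cutoff frequency 41/10 kHz and attenuates lower frequencies.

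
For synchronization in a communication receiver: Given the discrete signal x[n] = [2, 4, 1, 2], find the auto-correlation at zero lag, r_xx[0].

The auto-correlation at zero lag r_xx[0] equals the signal energy.
r_xx[0] = sum of x[n]^2 = 2^2 + 4^2 + 1^2 + 2^2
= 4 + 16 + 1 + 4 = 25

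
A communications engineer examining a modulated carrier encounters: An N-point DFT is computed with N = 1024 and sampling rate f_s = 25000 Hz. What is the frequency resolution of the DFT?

DFT frequency resolution = f_s / N
= 25000 / 1024 = 3125/128 Hz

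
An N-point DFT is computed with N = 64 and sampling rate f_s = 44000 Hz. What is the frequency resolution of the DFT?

DFT frequency resolution = f_s / N
= 44000 / 64 = 1375/2 Hz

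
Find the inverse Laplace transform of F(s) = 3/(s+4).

Standard pair: k/(s+a) <-> k*e^(-at)*u(t)
With k=3, a=4: f(t) = 3*e^(-4t)*u(t)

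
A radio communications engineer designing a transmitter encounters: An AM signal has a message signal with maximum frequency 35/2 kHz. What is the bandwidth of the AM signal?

In AM (double-sideband), the bandwidth is twice the message frequency.
BW = 2 * f_m = 2 * 35/2 kHz = 35 kHz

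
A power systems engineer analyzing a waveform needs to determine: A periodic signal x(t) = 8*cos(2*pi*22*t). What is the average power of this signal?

Average power of A*cos(wt) is A^2/2.
P = 8^2 / 2 = 64/2 = 32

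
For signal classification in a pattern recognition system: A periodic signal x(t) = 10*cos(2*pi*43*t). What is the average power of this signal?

Average power of A*cos(wt) is A^2/2.
P = 10^2 / 2 = 100/2 = 50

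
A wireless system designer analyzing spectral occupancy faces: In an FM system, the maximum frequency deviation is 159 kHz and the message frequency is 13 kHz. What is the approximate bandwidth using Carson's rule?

Carson's rule: BW = 2*(delta_f + f_m)
= 2*(159 + 13) kHz = 344 kHz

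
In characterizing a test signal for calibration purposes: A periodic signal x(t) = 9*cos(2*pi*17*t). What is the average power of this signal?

Average power of A*cos(wt) is A^2/2.
P = 9^2 / 2 = 81/2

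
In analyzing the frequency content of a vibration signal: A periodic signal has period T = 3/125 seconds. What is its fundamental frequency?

The fundamental frequency is the reciprocal of the period.
f = 1/T = 1/(3/125) = 125/3 Hz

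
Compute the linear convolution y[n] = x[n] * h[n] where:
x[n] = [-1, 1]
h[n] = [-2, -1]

y[n] = sum_k x[k]*h[n-k]. Output length = len(x) + len(h) - 1 = 2 + 2 - 1 = 3.
y[0] = -1*-2 = 2
y[1] = 1*-2 + -1*-1 = -1
y[2] = 1*-1 = -1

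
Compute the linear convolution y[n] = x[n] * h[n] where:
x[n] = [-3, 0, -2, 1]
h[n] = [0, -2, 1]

y[n] = sum_k x[k]*h[n-k]. Output length = len(x) + len(h) - 1 = 4 + 3 - 1 = 6.
y[0] = -3*0 = 0
y[1] = 0*0 + -3*-2 = 6
y[2] = -2*0 + 0*-2 + -3*1 = -3
y[3] = 1*0 + -2*-2 + 0*1 = 4
y[4] = 1*-2 + -2*1 = -4
y[5] = 1*1 = 1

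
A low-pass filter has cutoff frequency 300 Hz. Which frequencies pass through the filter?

A low-pass filter passes all frequencies below the cutoff frequency 300 Hz and attenuates higher frequencies.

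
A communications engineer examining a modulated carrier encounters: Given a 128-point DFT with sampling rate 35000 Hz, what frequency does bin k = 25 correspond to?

The frequency of DFT bin k is: f_k = k * f_s / N
f_25 = 25 * 35000 / 128 = 109375/16 Hz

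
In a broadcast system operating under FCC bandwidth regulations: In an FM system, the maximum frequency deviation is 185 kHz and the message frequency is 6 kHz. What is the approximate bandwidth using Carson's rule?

Carson's rule: BW = 2*(delta_f + f_m)
= 2*(185 + 6) kHz = 382 kHz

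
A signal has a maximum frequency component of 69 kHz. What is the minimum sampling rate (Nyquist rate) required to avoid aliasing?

By the Nyquist-Shannon sampling theorem,
the minimum sampling rate (Nyquist rate) must be at least 2 * f_max.
Nyquist rate = 2 * 69 kHz = 138 kHz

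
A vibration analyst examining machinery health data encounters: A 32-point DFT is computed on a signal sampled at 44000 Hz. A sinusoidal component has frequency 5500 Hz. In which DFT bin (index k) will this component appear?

DFT frequency resolution = f_s/N = 44000/32 = 1375 Hz
Bin index k = f_signal / resolution = 5500 / 1375 = 4
The signal frequency 5500 Hz falls in DFT bin k = 4.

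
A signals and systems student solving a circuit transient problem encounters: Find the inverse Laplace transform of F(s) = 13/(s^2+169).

Standard pair: w/(s^2+w^2) <-> sin(wt)*u(t)
Recognize w^2 = 169, so w = 13; numerator 13 = 1*13.
f(t) = sin(13t)*u(t)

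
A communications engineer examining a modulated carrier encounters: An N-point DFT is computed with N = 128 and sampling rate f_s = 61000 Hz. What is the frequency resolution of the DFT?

DFT frequency resolution = f_s / N
= 61000 / 128 = 7625/16 Hz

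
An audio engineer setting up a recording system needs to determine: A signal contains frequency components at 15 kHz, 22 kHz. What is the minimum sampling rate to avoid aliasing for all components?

The highest frequency component is f_max = 22 kHz.
Nyquist rate = 2 * f_max = 2 * 22 kHz = 44 kHz.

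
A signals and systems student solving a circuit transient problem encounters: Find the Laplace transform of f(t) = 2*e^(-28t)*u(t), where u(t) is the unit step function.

Standard Laplace transform pair:
e^(-at)*u(t) <-> 1/(s+a)
With a = 28: L{2*e^(-28t)*u(t)} = 2/(s+28), ROC: Re(s) > -28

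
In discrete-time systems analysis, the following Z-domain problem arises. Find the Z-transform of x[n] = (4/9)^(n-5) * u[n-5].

Time-shifting property: if X(z) = Z{x[n]}, then Z{x[n-d]} = z^(-d) * X(z)
X(z) = z/(z - 4/9) for x[n] = (4/9)^n * u[n]
Z{x[n-5]} = z^(-5) * z/(z - 4/9) = z^(-4)/(z - 4/9)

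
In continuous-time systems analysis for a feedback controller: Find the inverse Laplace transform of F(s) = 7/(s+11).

Standard pair: k/(s+a) <-> k*e^(-at)*u(t)
With k=7, a=11: f(t) = 7*e^(-11t)*u(t)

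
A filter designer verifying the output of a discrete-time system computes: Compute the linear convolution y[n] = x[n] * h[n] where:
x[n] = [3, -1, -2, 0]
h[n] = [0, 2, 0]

y[n] = sum_k x[k]*h[n-k]. Output length = len(x) + len(h) - 1 = 4 + 3 - 1 = 6.
y[0] = 3*0 = 0
y[1] = -1*0 + 3*2 = 6
y[2] = -2*0 + -1*2 + 3*0 = -2
y[3] = 0*0 + -2*2 + -1*0 = -4
y[4] = 0*2 + -2*0 = 0
y[5] = 0*0 = 0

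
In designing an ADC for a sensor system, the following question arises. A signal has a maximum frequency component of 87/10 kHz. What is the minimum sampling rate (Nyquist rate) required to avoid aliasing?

By the Nyquist-Shannon sampling theorem,
the minimum sampling rate (Nyquist rate) must be at least 2 * f_max.
Nyquist rate = 2 * 87/10 kHz = 87/5 kHz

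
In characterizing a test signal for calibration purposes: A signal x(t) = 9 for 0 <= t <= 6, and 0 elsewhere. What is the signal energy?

Energy = integral of |x(t)|^2 dt over the signal duration
= 9^2 * 6 = 81 * 6 = 486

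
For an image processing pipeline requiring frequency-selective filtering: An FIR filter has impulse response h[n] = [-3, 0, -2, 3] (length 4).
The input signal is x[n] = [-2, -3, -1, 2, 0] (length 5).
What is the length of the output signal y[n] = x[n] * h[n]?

For linear convolution, the output length is:
len(y) = len(x) + len(h) - 1 = 5 + 4 - 1 = 8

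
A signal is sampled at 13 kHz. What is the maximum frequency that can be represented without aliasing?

The maximum frequency that can be represented without aliasing
is the Nyquist frequency: f_max = f_s / 2 = 13 kHz / 2 = 13/2 kHz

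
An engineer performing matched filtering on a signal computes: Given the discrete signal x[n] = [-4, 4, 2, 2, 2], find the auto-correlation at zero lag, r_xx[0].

The auto-correlation at zero lag r_xx[0] equals the signal energy.
r_xx[0] = sum of x[n]^2 = (-4)^2 + 4^2 + 2^2 + 2^2 + 2^2
= 16 + 16 + 4 + 4 + 4 = 44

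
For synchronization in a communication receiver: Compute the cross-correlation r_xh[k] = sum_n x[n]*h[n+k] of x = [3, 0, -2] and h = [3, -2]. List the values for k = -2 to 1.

Both sequences indexed from 0 and zero outside their support.
Lags with overlap: k = -2 to 1.
  r_xh[-2] = x[2]*h[0] = -6
  r_xh[-1] = x[1]*h[0] + x[2]*h[1] = 4
  r_xh[0] = x[0]*h[0] + x[1]*h[1] = 9
  r_xh[1] = x[0]*h[1] = -6
r_xh = [-6, 4, 9, -6] (for k = -2, ..., 1)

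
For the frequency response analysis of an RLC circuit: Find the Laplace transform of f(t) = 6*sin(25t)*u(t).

Standard pair: sin(wt)*u(t) <-> w/(s^2+w^2)
With w = 25: L{6*sin(25t)*u(t)} = 150/(s^2+625)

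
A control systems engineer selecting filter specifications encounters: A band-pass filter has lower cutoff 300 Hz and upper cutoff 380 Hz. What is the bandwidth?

Bandwidth = f_high - f_low
= 380 Hz - 300 Hz = 80 Hz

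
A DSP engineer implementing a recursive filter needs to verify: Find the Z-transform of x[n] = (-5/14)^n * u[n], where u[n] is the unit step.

The Z-transform of a^n * u[n] is z/(z-a) for |z| > |a|.
Here a = -5/14, so X(z) = z/(z - (-5/14)) = 14z/(14z + 5)
ROC: |z| > 5/14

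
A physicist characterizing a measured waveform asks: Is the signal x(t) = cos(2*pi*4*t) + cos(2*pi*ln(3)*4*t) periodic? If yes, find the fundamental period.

f1 = 4 Hz, f2 = 4*ln(3) Hz
Ratio f2/f1 = ln(3), which is irrational.
Since the frequency ratio is irrational, no common period exists.
The signal is not periodic.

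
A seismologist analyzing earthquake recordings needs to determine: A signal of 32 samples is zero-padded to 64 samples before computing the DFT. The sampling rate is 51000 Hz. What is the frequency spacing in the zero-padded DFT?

Original DFT: N = 32, resolution = f_s/N = 51000/32 = 6375/4 Hz
Zero-padded DFT: N = 64, resolution = f_s/N = 51000/64 = 6375/8 Hz
Zero-padding interpolates the spectrum (finer frequency grid)
but does NOT improve the true spectral resolution (ability to resolve close frequencies).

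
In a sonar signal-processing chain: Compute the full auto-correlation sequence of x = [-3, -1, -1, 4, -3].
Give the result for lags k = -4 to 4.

r_xx[k] = sum_m x[m]*x[m+k], indexed from 0, for k = -4 to 4:
  r_xx[-4] = x[4]*x[0] = 9
  r_xx[-3] = x[3]*x[0] + x[4]*x[1] = -9
  r_xx[-2] = x[2]*x[0] + x[3]*x[1] + x[4]*x[2] = 2
  r_xx[-1] = x[1]*x[0] + x[2]*x[1] + x[3]*x[2] + x[4]*x[3] = -12
  r_xx[0] = x[0]*x[0] + x[1]*x[1] + x[2]*x[2] + x[3]*x[3] + x[4]*x[4] = 36
  r_xx[1] = x[0]*x[1] + x[1]*x[2] + x[2]*x[3] + x[3]*x[4] = -12
  r_xx[2] = x[0]*x[2] + x[1]*x[3] + x[2]*x[4] = 2
  r_xx[3] = x[0]*x[3] + x[1]*x[4] = -9
  r_xx[4] = x[0]*x[4] = 9
r_xx = [9, -9, 2, -12, 36, -12, 2, -9, 9]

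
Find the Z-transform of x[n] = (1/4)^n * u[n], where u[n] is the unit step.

The Z-transform of a^n * u[n] is z/(z-a) for |z| > |a|.
Here a = 1/4, so X(z) = z/(z - (1/4)) = 4z/(4z - 1)
ROC: |z| > 1/4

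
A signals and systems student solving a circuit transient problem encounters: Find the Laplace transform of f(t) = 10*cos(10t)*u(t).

Standard pair: cos(wt)*u(t) <-> s/(s^2+w^2)
With w = 10: L{10*cos(10t)*u(t)} = 10s/(s^2+100)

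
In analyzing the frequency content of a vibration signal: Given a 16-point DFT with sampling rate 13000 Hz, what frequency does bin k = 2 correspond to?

The frequency of DFT bin k is: f_k = k * f_s / N
f_2 = 2 * 13000 / 16 = 1625 Hz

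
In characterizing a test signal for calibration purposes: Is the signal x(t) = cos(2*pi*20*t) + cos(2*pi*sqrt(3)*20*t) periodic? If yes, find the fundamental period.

f1 = 20 Hz, f2 = 20*sqrt(3) Hz
Ratio f2/f1 = sqrt(3), which is irrational.
Since the frequency ratio is irrational, no common period exists.
The signal is not periodic.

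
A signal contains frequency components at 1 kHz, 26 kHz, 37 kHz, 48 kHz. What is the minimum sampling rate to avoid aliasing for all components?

The highest frequency component is f_max = 48 kHz.
Nyquist rate = 2 * f_max = 2 * 48 kHz = 96 kHz.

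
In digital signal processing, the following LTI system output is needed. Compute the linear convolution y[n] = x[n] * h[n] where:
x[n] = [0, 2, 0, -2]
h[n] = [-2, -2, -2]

y[n] = sum_k x[k]*h[n-k]. Output length = len(x) + len(h) - 1 = 4 + 3 - 1 = 6.
y[0] = 0*-2 = 0
y[1] = 2*-2 + 0*-2 = -4
y[2] = 0*-2 + 2*-2 + 0*-2 = -4
y[3] = -2*-2 + 0*-2 + 2*-2 = 0
y[4] = -2*-2 + 0*-2 = 4
y[5] = -2*-2 = 4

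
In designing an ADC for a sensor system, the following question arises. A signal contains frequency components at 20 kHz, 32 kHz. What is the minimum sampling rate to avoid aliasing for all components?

The highest frequency component is f_max = 32 kHz.
Nyquist rate = 2 * f_max = 2 * 32 kHz = 64 kHz.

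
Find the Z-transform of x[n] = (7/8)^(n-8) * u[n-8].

Time-shifting property: if X(z) = Z{x[n]}, then Z{x[n-d]} = z^(-d) * X(z)
X(z) = z/(z - 7/8) for x[n] = (7/8)^n * u[n]
Z{x[n-8]} = z^(-8) * z/(z - 7/8) = z^(-7)/(z - 7/8)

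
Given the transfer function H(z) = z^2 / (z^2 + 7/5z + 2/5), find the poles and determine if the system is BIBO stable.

Poles are roots of the denominator: z^2 + 7/5z + 2/5 = 0.
Quadratic formula: z = [-(7/5) +/- sqrt((7/5)^2 - 4*(2/5))] / 2
Discriminant = 49/25 - 8/5 = 9/25; sqrt = 3/5.
z = (-7/5 +/- 3/5) / 2 => z = -2/5 or z = -1.
|p1| = 1, |p2| = 2/5.
For BIBO stability, all poles must lie inside the unit circle (|p| < 1).
System is UNSTABLE since at least one |p| >= 1.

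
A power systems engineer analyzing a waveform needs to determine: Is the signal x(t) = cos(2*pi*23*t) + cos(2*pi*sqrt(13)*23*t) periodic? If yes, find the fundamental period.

f1 = 23 Hz, f2 = 23*sqrt(13) Hz
Ratio f2/f1 = sqrt(13), which is irrational.
Since the frequency ratio is irrational, no common period exists.
The signal is not periodic.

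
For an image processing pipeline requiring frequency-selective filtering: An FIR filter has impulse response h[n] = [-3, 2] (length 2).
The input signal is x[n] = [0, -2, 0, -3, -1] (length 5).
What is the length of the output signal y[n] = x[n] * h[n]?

For linear convolution, the output length is:
len(y) = len(x) + len(h) - 1 = 5 + 2 - 1 = 6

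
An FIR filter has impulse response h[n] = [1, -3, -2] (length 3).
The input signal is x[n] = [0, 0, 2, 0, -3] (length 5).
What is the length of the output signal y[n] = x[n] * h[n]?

For linear convolution, the output length is:
len(y) = len(x) + len(h) - 1 = 5 + 3 - 1 = 7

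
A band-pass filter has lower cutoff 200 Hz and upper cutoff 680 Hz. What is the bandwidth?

Bandwidth = f_high - f_low
= 680 Hz - 200 Hz = 480 Hz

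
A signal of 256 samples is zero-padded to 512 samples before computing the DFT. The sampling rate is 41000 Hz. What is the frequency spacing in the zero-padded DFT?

Original DFT: N = 256, resolution = f_s/N = 41000/256 = 5125/32 Hz
Zero-padded DFT: N = 512, resolution = f_s/N = 41000/512 = 5125/64 Hz
Zero-padding interpolates the spectrum (finer frequency grid)
but does NOT improve the true spectral resolution (ability to resolve close frequencies).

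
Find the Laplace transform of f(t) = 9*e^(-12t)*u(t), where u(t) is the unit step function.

Standard Laplace transform pair:
e^(-at)*u(t) <-> 1/(s+a)
With a = 12: L{9*e^(-12t)*u(t)} = 9/(s+12), ROC: Re(s) > -12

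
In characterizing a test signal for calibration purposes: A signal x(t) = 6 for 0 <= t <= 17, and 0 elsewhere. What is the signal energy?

Energy = integral of |x(t)|^2 dt over the signal duration
= 6^2 * 17 = 36 * 17 = 612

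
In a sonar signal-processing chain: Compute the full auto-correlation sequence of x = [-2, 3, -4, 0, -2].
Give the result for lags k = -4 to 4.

r_xx[k] = sum_m x[m]*x[m+k], indexed from 0, for k = -4 to 4:
  r_xx[-4] = x[4]*x[0] = 4
  r_xx[-3] = x[3]*x[0] + x[4]*x[1] = -6
  r_xx[-2] = x[2]*x[0] + x[3]*x[1] + x[4]*x[2] = 16
  r_xx[-1] = x[1]*x[0] + x[2]*x[1] + x[3]*x[2] + x[4]*x[3] = -18
  r_xx[0] = x[0]*x[0] + x[1]*x[1] + x[2]*x[2] + x[3]*x[3] + x[4]*x[4] = 33
  r_xx[1] = x[0]*x[1] + x[1]*x[2] + x[2]*x[3] + x[3]*x[4] = -18
  r_xx[2] = x[0]*x[2] + x[1]*x[3] + x[2]*x[4] = 16
  r_xx[3] = x[0]*x[3] + x[1]*x[4] = -6
  r_xx[4] = x[0]*x[4] = 4
r_xx = [4, -6, 16, -18, 33, -18, 16, -6, 4]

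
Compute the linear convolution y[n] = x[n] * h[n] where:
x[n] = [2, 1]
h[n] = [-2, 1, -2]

y[n] = sum_k x[k]*h[n-k]. Output length = len(x) + len(h) - 1 = 2 + 3 - 1 = 4.
y[0] = 2*-2 = -4
y[1] = 1*-2 + 2*1 = 0
y[2] = 1*1 + 2*-2 = -3
y[3] = 1*-2 = -2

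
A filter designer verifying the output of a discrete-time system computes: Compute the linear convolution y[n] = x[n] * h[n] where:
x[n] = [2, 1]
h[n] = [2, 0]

y[n] = sum_k x[k]*h[n-k]. Output length = len(x) + len(h) - 1 = 2 + 2 - 1 = 3.
y[0] = 2*2 = 4
y[1] = 1*2 + 2*0 = 2
y[2] = 1*0 = 0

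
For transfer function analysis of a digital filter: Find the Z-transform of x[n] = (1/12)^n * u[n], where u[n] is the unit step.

The Z-transform of a^n * u[n] is z/(z-a) for |z| > |a|.
Here a = 1/12, so X(z) = z/(z - (1/12)) = 12z/(12z - 1)
ROC: |z| > 1/12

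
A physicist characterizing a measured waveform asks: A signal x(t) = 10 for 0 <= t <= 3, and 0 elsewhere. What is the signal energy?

Energy = integral of |x(t)|^2 dt over the signal duration
= 10^2 * 3 = 100 * 3 = 300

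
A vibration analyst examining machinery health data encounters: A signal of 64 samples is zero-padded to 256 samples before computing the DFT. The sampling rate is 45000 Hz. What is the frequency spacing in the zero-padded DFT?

Original DFT: N = 64, resolution = f_s/N = 45000/64 = 5625/8 Hz
Zero-padded DFT: N = 256, resolution = f_s/N = 45000/256 = 5625/32 Hz
Zero-padding interpolates the spectrum (finer frequency grid)
but does NOT improve the true spectral resolution (ability to resolve close frequencies).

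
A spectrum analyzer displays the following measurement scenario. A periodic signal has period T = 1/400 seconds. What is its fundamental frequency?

The fundamental frequency is the reciprocal of the period.
f = 1/T = 1/(1/400) = 400 Hz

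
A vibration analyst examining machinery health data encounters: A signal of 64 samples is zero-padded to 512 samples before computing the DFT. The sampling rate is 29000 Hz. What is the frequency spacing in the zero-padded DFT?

Original DFT: N = 64, resolution = f_s/N = 29000/64 = 3625/8 Hz
Zero-padded DFT: N = 512, resolution = f_s/N = 29000/512 = 3625/64 Hz
Zero-padding interpolates the spectrum (finer frequency grid)
but does NOT improve the true spectral resolution (ability to resolve close frequencies).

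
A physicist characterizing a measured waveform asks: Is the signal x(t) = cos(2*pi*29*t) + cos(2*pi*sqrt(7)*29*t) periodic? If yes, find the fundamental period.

f1 = 29 Hz, f2 = 29*sqrt(7) Hz
Ratio f2/f1 = sqrt(7), which is irrational.
Since the frequency ratio is irrational, no common period exists.
The signal is not periodic.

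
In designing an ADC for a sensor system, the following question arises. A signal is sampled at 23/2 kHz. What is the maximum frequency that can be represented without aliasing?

The maximum frequency that can be represented without aliasing
is the Nyquist frequency: f_max = f_s / 2 = 23/2 kHz / 2 = 23/4 kHz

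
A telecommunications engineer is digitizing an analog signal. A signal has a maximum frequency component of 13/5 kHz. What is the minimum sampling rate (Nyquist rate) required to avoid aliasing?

By the Nyquist-Shannon sampling theorem,
the minimum sampling rate (Nyquist rate) must be at least 2 * f_max.
Nyquist rate = 2 * 13/5 kHz = 26/5 kHz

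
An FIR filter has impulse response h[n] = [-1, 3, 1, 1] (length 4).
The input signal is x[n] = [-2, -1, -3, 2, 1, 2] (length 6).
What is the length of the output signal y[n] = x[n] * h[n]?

For linear convolution, the output length is:
len(y) = len(x) + len(h) - 1 = 6 + 4 - 1 = 9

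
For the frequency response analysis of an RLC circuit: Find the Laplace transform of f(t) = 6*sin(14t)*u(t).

Standard pair: sin(wt)*u(t) <-> w/(s^2+w^2)
With w = 14: L{6*sin(14t)*u(t)} = 84/(s^2+196)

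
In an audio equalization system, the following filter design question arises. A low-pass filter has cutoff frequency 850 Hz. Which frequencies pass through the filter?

A low-pass filter passes all frequencies below the cutoff frequency 850 Hz and attenuates higher frequencies.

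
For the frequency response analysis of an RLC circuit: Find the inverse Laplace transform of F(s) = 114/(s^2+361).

Standard pair: w/(s^2+w^2) <-> sin(wt)*u(t)
Recognize w^2 = 361, so w = 19; numerator 114 = 6*19.
f(t) = 6*sin(19t)*u(t)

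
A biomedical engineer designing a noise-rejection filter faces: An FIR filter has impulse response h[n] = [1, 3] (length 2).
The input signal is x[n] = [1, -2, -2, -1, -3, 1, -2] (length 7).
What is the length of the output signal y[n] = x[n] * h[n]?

For linear convolution, the output length is:
len(y) = len(x) + len(h) - 1 = 7 + 2 - 1 = 8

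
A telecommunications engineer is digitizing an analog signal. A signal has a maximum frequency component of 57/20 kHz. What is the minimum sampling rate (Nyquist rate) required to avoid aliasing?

By the Nyquist-Shannon sampling theorem,
the minimum sampling rate (Nyquist rate) must be at least 2 * f_max.
Nyquist rate = 2 * 57/20 kHz = 57/10 kHz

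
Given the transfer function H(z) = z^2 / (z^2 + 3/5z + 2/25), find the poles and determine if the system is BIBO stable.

Poles are roots of the denominator: z^2 + 3/5z + 2/25 = 0.
Quadratic formula: z = [-(3/5) +/- sqrt((3/5)^2 - 4*(2/25))] / 2
Discriminant = 9/25 - 8/25 = 1/25; sqrt = 1/5.
z = (-3/5 +/- 1/5) / 2 => z = -1/5 or z = -2/5.
|p1| = 1/5, |p2| = 2/5.
For BIBO stability, all poles must lie inside the unit circle (|p| < 1).
System is STABLE since both |p| < 1.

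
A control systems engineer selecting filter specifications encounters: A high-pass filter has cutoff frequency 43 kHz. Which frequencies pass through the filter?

A high-pass filter passes all frequencies above the cutoff frequency 43 kHz and attenuates lower frequencies.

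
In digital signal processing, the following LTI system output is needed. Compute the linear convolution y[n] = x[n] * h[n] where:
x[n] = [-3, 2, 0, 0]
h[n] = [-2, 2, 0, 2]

y[n] = sum_k x[k]*h[n-k]. Output length = len(x) + len(h) - 1 = 4 + 4 - 1 = 7.
y[0] = -3*-2 = 6
y[1] = 2*-2 + -3*2 = -10
y[2] = 0*-2 + 2*2 + -3*0 = 4
y[3] = 0*-2 + 0*2 + 2*0 + -3*2 = -6
y[4] = 0*2 + 0*0 + 2*2 = 4
y[5] = 0*0 + 0*2 = 0
y[6] = 0*2 = 0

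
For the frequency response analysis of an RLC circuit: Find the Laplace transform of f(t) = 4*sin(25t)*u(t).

Standard pair: sin(wt)*u(t) <-> w/(s^2+w^2)
With w = 25: L{4*sin(25t)*u(t)} = 100/(s^2+625)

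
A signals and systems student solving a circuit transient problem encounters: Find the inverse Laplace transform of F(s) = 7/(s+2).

Standard pair: k/(s+a) <-> k*e^(-at)*u(t)
With k=7, a=2: f(t) = 7*e^(-2t)*u(t)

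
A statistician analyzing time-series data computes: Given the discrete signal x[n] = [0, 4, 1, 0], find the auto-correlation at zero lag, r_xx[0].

The auto-correlation at zero lag r_xx[0] equals the signal energy.
r_xx[0] = sum of x[n]^2 = 0^2 + 4^2 + 1^2 + 0^2
= 0 + 16 + 1 + 0 = 17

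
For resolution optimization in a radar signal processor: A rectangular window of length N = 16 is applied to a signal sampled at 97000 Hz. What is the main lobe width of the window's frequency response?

For a rectangular window of length N,
the main lobe width in frequency is 2*f_s/N.
= 2*97000/16 = 12125 Hz
This determines the minimum frequency separation for resolving two sinusoids.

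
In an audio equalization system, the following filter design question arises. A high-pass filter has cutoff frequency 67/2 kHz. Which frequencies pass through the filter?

A high-pass filter passes all frequencies above the cutoff frequency 67/2 kHz and attenuates lower frequencies.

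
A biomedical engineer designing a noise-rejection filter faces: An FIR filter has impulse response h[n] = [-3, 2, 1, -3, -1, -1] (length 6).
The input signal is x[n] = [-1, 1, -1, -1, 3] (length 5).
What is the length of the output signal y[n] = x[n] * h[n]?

For linear convolution, the output length is:
len(y) = len(x) + len(h) - 1 = 5 + 6 - 1 = 10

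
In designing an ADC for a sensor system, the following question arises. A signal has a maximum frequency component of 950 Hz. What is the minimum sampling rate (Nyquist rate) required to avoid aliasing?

By the Nyquist-Shannon sampling theorem,
the minimum sampling rate (Nyquist rate) must be at least 2 * f_max.
Nyquist rate = 2 * 950 Hz = 1900 Hz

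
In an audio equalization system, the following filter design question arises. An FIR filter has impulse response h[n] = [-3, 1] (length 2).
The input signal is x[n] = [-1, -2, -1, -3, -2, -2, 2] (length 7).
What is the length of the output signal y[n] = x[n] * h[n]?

For linear convolution, the output length is:
len(y) = len(x) + len(h) - 1 = 7 + 2 - 1 = 8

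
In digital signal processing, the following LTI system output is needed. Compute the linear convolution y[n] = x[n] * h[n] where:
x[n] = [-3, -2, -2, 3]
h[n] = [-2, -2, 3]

y[n] = sum_k x[k]*h[n-k]. Output length = len(x) + len(h) - 1 = 4 + 3 - 1 = 6.
y[0] = -3*-2 = 6
y[1] = -2*-2 + -3*-2 = 10
y[2] = -2*-2 + -2*-2 + -3*3 = -1
y[3] = 3*-2 + -2*-2 + -2*3 = -8
y[4] = 3*-2 + -2*3 = -12
y[5] = 3*3 = 9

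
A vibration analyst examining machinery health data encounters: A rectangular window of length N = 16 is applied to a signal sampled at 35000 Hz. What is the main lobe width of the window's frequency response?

For a rectangular window of length N,
the main lobe width in frequency is 2*f_s/N.
= 2*35000/16 = 4375 Hz
This determines the minimum frequency separation for resolving two sinusoids.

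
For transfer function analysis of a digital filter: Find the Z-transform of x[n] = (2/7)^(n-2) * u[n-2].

Time-shifting property: if X(z) = Z{x[n]}, then Z{x[n-d]} = z^(-d) * X(z)
X(z) = z/(z - 2/7) for x[n] = (2/7)^n * u[n]
Z{x[n-2]} = z^(-2) * z/(z - 2/7) = z^(-1)/(z - 2/7)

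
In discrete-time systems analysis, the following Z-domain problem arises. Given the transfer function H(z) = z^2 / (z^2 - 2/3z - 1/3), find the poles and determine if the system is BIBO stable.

Poles are roots of the denominator: z^2 - 2/3z - 1/3 = 0.
Quadratic formula: z = [-(-2/3) +/- sqrt((-2/3)^2 - 4*(-1/3))] / 2
Discriminant = 4/9 + 4/3 = 16/9; sqrt = 4/3.
z = (2/3 +/- 4/3) / 2 => z = 1 or z = -1/3.
|p1| = 1, |p2| = 1/3.
For BIBO stability, all poles must lie inside the unit circle (|p| < 1).
System is UNSTABLE since at least one |p| >= 1.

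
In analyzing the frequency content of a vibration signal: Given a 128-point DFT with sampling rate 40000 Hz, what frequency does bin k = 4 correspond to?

The frequency of DFT bin k is: f_k = k * f_s / N
f_4 = 4 * 40000 / 128 = 1250 Hz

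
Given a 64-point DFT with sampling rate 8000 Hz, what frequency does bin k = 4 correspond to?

The frequency of DFT bin k is: f_k = k * f_s / N
f_4 = 4 * 8000 / 64 = 500 Hz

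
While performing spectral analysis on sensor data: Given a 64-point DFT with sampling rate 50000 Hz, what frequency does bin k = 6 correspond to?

The frequency of DFT bin k is: f_k = k * f_s / N
f_6 = 6 * 50000 / 64 = 9375/2 Hz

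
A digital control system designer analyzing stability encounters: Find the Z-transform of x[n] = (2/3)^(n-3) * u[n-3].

Time-shifting property: if X(z) = Z{x[n]}, then Z{x[n-d]} = z^(-d) * X(z)
X(z) = z/(z - 2/3) for x[n] = (2/3)^n * u[n]
Z{x[n-3]} = z^(-3) * z/(z - 2/3) = z^(-2)/(z - 2/3)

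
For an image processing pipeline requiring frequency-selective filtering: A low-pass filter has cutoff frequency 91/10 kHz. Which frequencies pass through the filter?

A low-pass filter passes all frequencies below the cutoff frequency 91/10 kHz and attenuates higher frequencies.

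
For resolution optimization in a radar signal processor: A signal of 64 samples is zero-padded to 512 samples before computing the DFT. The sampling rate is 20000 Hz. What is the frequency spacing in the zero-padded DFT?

Original DFT: N = 64, resolution = f_s/N = 20000/64 = 625/2 Hz
Zero-padded DFT: N = 512, resolution = f_s/N = 20000/512 = 625/16 Hz
Zero-padding interpolates the spectrum (finer frequency grid)
but does NOT improve the true spectral resolution (ability to resolve close frequencies).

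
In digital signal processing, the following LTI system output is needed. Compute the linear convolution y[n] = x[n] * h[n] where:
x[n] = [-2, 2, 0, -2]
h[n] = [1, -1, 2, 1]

y[n] = sum_k x[k]*h[n-k]. Output length = len(x) + len(h) - 1 = 4 + 4 - 1 = 7.
y[0] = -2*1 = -2
y[1] = 2*1 + -2*-1 = 4
y[2] = 0*1 + 2*-1 + -2*2 = -6
y[3] = -2*1 + 0*-1 + 2*2 + -2*1 = 0
y[4] = -2*-1 + 0*2 + 2*1 = 4
y[5] = -2*2 + 0*1 = -4
y[6] = -2*1 = -2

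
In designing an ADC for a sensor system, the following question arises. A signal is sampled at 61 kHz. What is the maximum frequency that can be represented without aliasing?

The maximum frequency that can be represented without aliasing
is the Nyquist frequency: f_max = f_s / 2 = 61 kHz / 2 = 61/2 kHz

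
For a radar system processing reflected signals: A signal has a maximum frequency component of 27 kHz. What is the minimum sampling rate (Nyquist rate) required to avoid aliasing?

By the Nyquist-Shannon sampling theorem,
the minimum sampling rate (Nyquist rate) must be at least 2 * f_max.
Nyquist rate = 2 * 27 kHz = 54 kHz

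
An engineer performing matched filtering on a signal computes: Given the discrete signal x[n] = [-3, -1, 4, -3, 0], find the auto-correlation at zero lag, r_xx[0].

The auto-correlation at zero lag r_xx[0] equals the signal energy.
r_xx[0] = sum of x[n]^2 = (-3)^2 + (-1)^2 + 4^2 + (-3)^2 + 0^2
= 9 + 1 + 16 + 9 + 0 = 35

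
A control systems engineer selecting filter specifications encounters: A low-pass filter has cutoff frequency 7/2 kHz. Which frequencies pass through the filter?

A low-pass filter passes all frequencies below the cutoff frequency 7/2 kHz and attenuates higher frequencies.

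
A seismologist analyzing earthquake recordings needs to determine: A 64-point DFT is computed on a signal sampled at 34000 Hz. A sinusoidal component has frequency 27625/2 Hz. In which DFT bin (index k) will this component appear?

DFT frequency resolution = f_s/N = 34000/64 = 2125/4 Hz
Bin index k = f_signal / resolution = 27625/2 / 2125/4 = 26
The signal frequency 27625/2 Hz falls in DFT bin k = 26.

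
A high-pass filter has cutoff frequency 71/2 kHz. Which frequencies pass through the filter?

A high-pass filter passes all frequencies above the cutoff frequency 71/2 kHz and attenuates lower frequencies.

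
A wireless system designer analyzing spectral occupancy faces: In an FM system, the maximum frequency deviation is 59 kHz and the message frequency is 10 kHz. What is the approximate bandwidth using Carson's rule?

Carson's rule: BW = 2*(delta_f + f_m)
= 2*(59 + 10) kHz = 138 kHz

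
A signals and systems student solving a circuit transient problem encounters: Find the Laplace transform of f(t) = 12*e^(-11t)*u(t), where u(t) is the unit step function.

Standard Laplace transform pair:
e^(-at)*u(t) <-> 1/(s+a)
With a = 11: L{12*e^(-11t)*u(t)} = 12/(s+11), ROC: Re(s) > -11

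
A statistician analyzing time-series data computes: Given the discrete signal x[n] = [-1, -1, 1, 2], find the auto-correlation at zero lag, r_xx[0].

The auto-correlation at zero lag r_xx[0] equals the signal energy.
r_xx[0] = sum of x[n]^2 = (-1)^2 + (-1)^2 + 1^2 + 2^2
= 1 + 1 + 1 + 4 = 7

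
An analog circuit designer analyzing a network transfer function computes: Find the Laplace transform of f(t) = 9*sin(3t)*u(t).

Standard pair: sin(wt)*u(t) <-> w/(s^2+w^2)
With w = 3: L{9*sin(3t)*u(t)} = 27/(s^2+9)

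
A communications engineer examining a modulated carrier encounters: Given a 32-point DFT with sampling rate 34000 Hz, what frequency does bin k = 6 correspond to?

The frequency of DFT bin k is: f_k = k * f_s / N
f_6 = 6 * 34000 / 32 = 6375 Hz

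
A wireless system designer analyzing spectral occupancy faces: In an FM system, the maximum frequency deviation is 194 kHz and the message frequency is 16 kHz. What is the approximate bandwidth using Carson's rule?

Carson's rule: BW = 2*(delta_f + f_m)
= 2*(194 + 16) kHz = 420 kHz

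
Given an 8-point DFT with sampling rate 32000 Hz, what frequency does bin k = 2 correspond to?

The frequency of DFT bin k is: f_k = k * f_s / N
f_2 = 2 * 32000 / 8 = 8000 Hz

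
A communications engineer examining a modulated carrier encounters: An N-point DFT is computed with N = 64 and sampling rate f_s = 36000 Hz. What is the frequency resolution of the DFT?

DFT frequency resolution = f_s / N
= 36000 / 64 = 1125/2 Hz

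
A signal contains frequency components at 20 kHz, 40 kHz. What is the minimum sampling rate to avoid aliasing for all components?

The highest frequency component is f_max = 40 kHz.
Nyquist rate = 2 * f_max = 2 * 40 kHz = 80 kHz.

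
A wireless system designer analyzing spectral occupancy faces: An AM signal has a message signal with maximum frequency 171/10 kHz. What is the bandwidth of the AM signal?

In AM (double-sideband), the bandwidth is twice the message frequency.
BW = 2 * f_m = 2 * 171/10 kHz = 171/5 kHz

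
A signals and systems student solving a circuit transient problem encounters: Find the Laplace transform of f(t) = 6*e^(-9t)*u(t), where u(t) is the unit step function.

Standard Laplace transform pair:
e^(-at)*u(t) <-> 1/(s+a)
With a = 9: L{6*e^(-9t)*u(t)} = 6/(s+9), ROC: Re(s) > -9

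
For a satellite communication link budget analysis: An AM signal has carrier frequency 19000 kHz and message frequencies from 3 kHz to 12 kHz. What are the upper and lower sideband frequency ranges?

Upper sideband (USB) = fc + [fm_low, fm_high] = 19000 + [3, 12] = [19003, 19012] kHz
Lower sideband (LSB) = fc - [fm_high, fm_low] = 19000 - [12, 3] = [18988, 18997] kHz
Total occupied spectrum: 18988 kHz to 19012 kHz (plus carrier at 19000 kHz)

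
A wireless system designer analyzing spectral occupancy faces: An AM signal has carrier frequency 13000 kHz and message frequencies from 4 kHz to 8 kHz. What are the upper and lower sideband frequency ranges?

Upper sideband (USB) = fc + [fm_low, fm_high] = 13000 + [4, 8] = [13004, 13008] kHz
Lower sideband (LSB) = fc - [fm_high, fm_low] = 13000 - [8, 4] = [12992, 12996] kHz
Total occupied spectrum: 12992 kHz to 13008 kHz (plus carrier at 13000 kHz)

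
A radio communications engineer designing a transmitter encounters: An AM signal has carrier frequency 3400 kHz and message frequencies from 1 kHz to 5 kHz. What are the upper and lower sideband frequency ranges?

Upper sideband (USB) = fc + [fm_low, fm_high] = 3400 + [1, 5] = [3401, 3405] kHz
Lower sideband (LSB) = fc - [fm_high, fm_low] = 3400 - [5, 1] = [3395, 3399] kHz
Total occupied spectrum: 3395 kHz to 3405 kHz (plus carrier at 3400 kHz)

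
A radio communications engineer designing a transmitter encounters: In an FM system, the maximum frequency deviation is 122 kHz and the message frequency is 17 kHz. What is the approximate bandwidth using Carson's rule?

Carson's rule: BW = 2*(delta_f + f_m)
= 2*(122 + 17) kHz = 278 kHz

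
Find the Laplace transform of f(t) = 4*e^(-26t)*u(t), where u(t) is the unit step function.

Standard Laplace transform pair:
e^(-at)*u(t) <-> 1/(s+a)
With a = 26: L{4*e^(-26t)*u(t)} = 4/(s+26), ROC: Re(s) > -26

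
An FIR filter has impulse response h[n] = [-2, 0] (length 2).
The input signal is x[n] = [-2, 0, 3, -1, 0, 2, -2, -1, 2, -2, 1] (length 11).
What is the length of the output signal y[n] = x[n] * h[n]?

For linear convolution, the output length is:
len(y) = len(x) + len(h) - 1 = 11 + 2 - 1 = 12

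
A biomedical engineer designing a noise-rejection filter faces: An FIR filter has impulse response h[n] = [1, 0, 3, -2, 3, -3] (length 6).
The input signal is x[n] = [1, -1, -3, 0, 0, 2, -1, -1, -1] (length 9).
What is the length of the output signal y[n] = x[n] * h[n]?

For linear convolution, the output length is:
len(y) = len(x) + len(h) - 1 = 9 + 6 - 1 = 14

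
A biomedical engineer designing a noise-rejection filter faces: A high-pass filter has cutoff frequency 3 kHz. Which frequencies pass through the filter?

A high-pass filter passes all frequencies above the cutoff frequency 3 kHz and attenuates lower frequencies.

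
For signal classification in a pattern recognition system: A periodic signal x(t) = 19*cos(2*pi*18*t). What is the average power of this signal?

Average power of A*cos(wt) is A^2/2.
P = 19^2 / 2 = 361/2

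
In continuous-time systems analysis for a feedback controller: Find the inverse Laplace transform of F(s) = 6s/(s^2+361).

Standard pair: s/(s^2+w^2) <-> cos(wt)*u(t)
With k=6, w=19: f(t) = 6*cos(19t)*u(t)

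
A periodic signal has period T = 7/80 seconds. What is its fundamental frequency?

The fundamental frequency is the reciprocal of the period.
f = 1/T = 1/(7/80) = 80/7 Hz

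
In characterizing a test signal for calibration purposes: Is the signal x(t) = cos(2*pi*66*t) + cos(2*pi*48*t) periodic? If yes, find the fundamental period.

f1 = 66 Hz, f2 = 48 Hz
Period T1 = 1/66, T2 = 1/48
Ratio T1/T2 = 48/66, which is rational.
The signal is periodic with fundamental period T = 1/GCD(66,48) = 1/6 s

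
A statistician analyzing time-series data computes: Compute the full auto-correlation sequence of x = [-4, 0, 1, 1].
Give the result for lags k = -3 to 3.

r_xx[k] = sum_m x[m]*x[m+k], indexed from 0, for k = -3 to 3:
  r_xx[-3] = x[3]*x[0] = -4
  r_xx[-2] = x[2]*x[0] + x[3]*x[1] = -4
  r_xx[-1] = x[1]*x[0] + x[2]*x[1] + x[3]*x[2] = 1
  r_xx[0] = x[0]*x[0] + x[1]*x[1] + x[2]*x[2] + x[3]*x[3] = 18
  r_xx[1] = x[0]*x[1] + x[1]*x[2] + x[2]*x[3] = 1
  r_xx[2] = x[0]*x[2] + x[1]*x[3] = -4
  r_xx[3] = x[0]*x[3] = -4
r_xx = [-4, -4, 1, 18, 1, -4, -4]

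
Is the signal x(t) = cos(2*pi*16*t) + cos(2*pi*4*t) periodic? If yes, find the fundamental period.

f1 = 16 Hz, f2 = 4 Hz
Period T1 = 1/16, T2 = 1/4
Ratio T1/T2 = 4/16, which is rational.
The signal is periodic with fundamental period T = 1/GCD(16,4) = 1/4 s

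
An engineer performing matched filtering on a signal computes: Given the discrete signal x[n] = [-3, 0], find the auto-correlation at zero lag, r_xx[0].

The auto-correlation at zero lag r_xx[0] equals the signal energy.
r_xx[0] = sum of x[n]^2 = (-3)^2 + 0^2
= 9 + 0 = 9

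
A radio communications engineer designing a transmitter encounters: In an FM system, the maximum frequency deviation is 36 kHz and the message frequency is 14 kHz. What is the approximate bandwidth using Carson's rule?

Carson's rule: BW = 2*(delta_f + f_m)
= 2*(36 + 14) kHz = 100 kHz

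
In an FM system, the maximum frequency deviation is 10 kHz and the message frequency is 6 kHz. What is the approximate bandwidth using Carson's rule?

Carson's rule: BW = 2*(delta_f + f_m)
= 2*(10 + 6) kHz = 32 kHz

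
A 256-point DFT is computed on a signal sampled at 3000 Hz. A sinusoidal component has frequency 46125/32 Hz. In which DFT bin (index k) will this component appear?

DFT frequency resolution = f_s/N = 3000/256 = 375/32 Hz
Bin index k = f_signal / resolution = 46125/32 / 375/32 = 123
The signal frequency 46125/32 Hz falls in DFT bin k = 123.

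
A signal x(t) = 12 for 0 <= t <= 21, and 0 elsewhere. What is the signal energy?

Energy = integral of |x(t)|^2 dt over the signal duration
= 12^2 * 21 = 144 * 21 = 3024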